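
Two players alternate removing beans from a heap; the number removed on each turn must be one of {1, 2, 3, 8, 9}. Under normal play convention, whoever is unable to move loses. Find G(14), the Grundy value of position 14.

n :  0  1  2  3  4  5  6  7  8  9 10 11 12 13 14
G :  0  1  2  3  0  1  2  3  4  5  0  1  2  3  0

0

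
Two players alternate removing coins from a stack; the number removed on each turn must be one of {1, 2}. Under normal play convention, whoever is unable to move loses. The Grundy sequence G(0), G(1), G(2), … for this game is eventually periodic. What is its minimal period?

3

G(0) = 0
G(1) = mex{0} = 1
G(2) = mex{1,0} = 2
G(3) = mex{2,1} = 0
G(4) = mex{0,2} = 1
G(5) = mex{1,0} = 2
G(6) = mex{2,1} = 0
G(7) = mex{0,2} = 1
G(8) = mex{1,0} = 2
G(9) = mex{2,1} = 0
G(10) = mex{0,2} = 1
G(11) = mex{1,0} = 2
G(12) = mex{2,1} = 0
G(13) = mex{0,2} = 1
G(14) = mex{1,0} = 2
G(n+3) = G(n) holds for n = 0,…,1 (a full window of length max(S) = 2), so the sequence is purely periodic with period 3.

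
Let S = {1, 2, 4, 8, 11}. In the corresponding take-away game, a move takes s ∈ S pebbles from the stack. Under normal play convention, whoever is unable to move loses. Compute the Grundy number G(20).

n :  0  1  2  3  4  5  6  7  8  9 10 11 12 13 14 15 16 17 18 19 20
G :  0  1  2  0  1  2  0  1  2  0  1  2  0  1  2  0  1  2  0  1  2

2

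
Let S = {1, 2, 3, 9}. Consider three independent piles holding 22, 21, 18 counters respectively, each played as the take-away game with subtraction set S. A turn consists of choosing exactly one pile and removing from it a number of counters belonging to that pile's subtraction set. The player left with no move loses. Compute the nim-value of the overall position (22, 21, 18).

1

All piles use S = {1, 2, 3, 9}:
n :  0  1  2  3  4  5  6  7  8  9 10 11 12 13 14 15 16 17 18 19 20 21 22
G :  0  1  2  3  0  1  2  3  0  1  2  3  0  1  2  3  0  1  2  3  0  1  2
Pile A: G(22) = 2.
Pile B: G(21) = 1.
Pile C: G(18) = 2.
Combined Grundy value = 2 ⊕ 1 ⊕ 2 = 1.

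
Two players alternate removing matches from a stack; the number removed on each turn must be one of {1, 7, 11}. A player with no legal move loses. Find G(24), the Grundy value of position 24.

0

n :  0  1  2  3  4  5  6  7  8  9 10 11 12 13 14 15 16 17 18 19 20 21 22 23 24
G :  0  1  0  1  0  1  0  1  0  1  0  1  0  1  0  1  0  1  0  1  0  1  0  1  0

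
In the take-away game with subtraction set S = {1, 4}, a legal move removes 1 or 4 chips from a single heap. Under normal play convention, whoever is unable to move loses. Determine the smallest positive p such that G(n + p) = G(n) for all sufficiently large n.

5

G(0) = 0
G(1) = mex{0} = 1
G(2) = mex{1} = 0
G(3) = mex{0} = 1
G(4) = mex{1,0} = 2
G(5) = mex{2,1} = 0
G(6) = mex{0,0} = 1
G(7) = mex{1,1} = 0
G(8) = mex{0,2} = 1
G(9) = mex{1,0} = 2
G(10) = mex{2,1} = 0
G(11) = mex{0,0} = 1
G(12) = mex{1,1} = 0
G(13) = mex{0,2} = 1
G(14) = mex{1,0} = 2
G(n+5) = G(n) holds for n = 0,…,3 (a full window of length max(S) = 4), so the sequence is purely periodic with period 5.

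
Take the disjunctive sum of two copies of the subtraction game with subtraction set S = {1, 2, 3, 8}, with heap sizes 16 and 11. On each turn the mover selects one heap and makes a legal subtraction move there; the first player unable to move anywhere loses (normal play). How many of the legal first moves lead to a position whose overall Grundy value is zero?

2

All heaps use S = {1, 2, 3, 8}:
n :  0  1  2  3  4  5  6  7  8  9 10 11 12 13 14 15 16
G :  0  1  2  3  0  1  2  3  4  0  1  2  3  0  1  2  3
Heap A: G(16) = 3.
Heap B: G(11) = 2.
Combined Grundy value = 3 ⊕ 2 = 1.
A winning move leaves total XOR = 0, i.e. changes one component's Grundy value g to g ⊕ X where X is the current total.
Heap A: need g' = 3⊕1 = 2. Options: 16−1→G=2, 16−2→G=1, 16−3→G=0, 16−8→G=4. Hits: 1.
Heap B: need g' = 2⊕1 = 3. Options: 11−1→G=1, 11−2→G=0, 11−3→G=4, 11−8→G=3. Hits: 1.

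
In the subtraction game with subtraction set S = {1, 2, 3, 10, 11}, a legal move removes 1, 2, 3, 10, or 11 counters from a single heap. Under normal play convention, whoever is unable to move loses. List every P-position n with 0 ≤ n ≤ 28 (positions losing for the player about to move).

0, 4, 8, 12, 16, 20, 24, 28

n :  0  1  2  3  4  5  6  7  8  9 10 11 12 13 14 15 16 17 18 19 20 21 22 23 24 25 26 27 28
G :  0  1  2  3  0  1  2  3  0  1  2  3  0  1  2  3  0  1  2  3  0  1  2  3  0  1  2  3  0
P-positions are exactly the n with G(n) = 0.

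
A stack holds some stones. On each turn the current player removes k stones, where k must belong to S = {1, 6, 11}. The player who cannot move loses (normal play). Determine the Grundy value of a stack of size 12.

n :  0  1  2  3  4  5  6  7  8  9 10 11 12
G :  0  1  0  1  0  1  2  0  1  0  1  2  0

0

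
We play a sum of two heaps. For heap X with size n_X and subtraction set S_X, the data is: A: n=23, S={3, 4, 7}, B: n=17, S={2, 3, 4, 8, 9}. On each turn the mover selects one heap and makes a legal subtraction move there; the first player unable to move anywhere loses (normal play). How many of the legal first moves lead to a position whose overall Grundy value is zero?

5

Heap A, S = {3, 4, 7}:
G(0) = 0
G(1) = mex{} = 0
G(2) = mex{} = 0
G(3) = mex{0} = 1
G(4) = mex{0,0} = 1
G(5) = mex{0,0} = 1
G(6) = mex{1,0} = 2
G(7) = mex{1,1,0} = 2
G(8) = mex{1,1,0} = 2
G(9) = mex{2,1,0} = 3
G(10) = mex{2,2,1} = 0
G(11) = mex{2,2,1} = 0
G(12) = mex{3,2,1} = 0
G(13) = mex{0,3,2} = 1
G(14) = mex{0,0,2} = 1
G(15) = mex{0,0,2} = 1
G(16) = mex{1,0,3} = 2
G(17) = mex{1,1,0} = 2
G(18) = mex{1,1,0} = 2
G(19) = mex{2,1,0} = 3
G(20) = mex{2,2,1} = 0
G(21) = mex{2,2,1} = 0
G(22) = mex{3,2,1} = 0
G(23) = mex{0,3,2} = 1
G_A(23) = 1.
Heap B, S = {2, 3, 4, 8, 9}:
G(0) = 0
G(1) = mex{} = 0
G(2) = mex{0} = 1
G(3) = mex{0,0} = 1
G(4) = mex{1,0,0} = 2
G(5) = mex{1,1,0} = 2
G(6) = mex{2,1,1} = 0
G(7) = mex{2,2,1} = 0
G(8) = mex{0,2,2,0} = 1
G(9) = mex{0,0,2,0,0} = 1
G(10) = mex{1,0,0,1,0} = 2
G(11) = mex{1,1,0,1,1} = 2
G(12) = mex{2,1,1,2,1} = 0
G(13) = mex{2,2,1,2,2} = 0
G(14) = mex{0,2,2,0,2} = 1
G(15) = mex{0,0,2,0,0} = 1
G(16) = mex{1,0,0,1,0} = 2
G(17) = mex{1,1,0,1,1} = 2
G_B(17) = 2.
Combined Grundy value = 1 ⊕ 2 = 3.
A winning move leaves total XOR = 0, i.e. changes one component's Grundy value g to g ⊕ X where X is the current total.
Heap A: need g' = 1⊕3 = 2. Options: 23−3→G=0, 23−4→G=3, 23−7→G=2. Hits: 1.
Heap B: need g' = 2⊕3 = 1. Options: 17−2→G=1, 17−3→G=1, 17−4→G=0, 17−8→G=1, 17−9→G=1. Hits: 4.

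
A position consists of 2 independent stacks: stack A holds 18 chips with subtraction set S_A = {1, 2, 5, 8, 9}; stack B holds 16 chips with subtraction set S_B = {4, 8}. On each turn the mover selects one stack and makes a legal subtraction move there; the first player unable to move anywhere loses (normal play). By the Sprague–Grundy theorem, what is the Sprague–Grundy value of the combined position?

Stack A, S = {1, 2, 5, 8, 9}:
G(0) = 0
G(1) = mex{0} = 1
G(2) = mex{1,0} = 2
G(3) = mex{2,1} = 0
G(4) = mex{0,2} = 1
G(5) = mex{1,0,0} = 2
G(6) = mex{2,1,1} = 0
G(7) = mex{0,2,2} = 1
G(8) = mex{1,0,0,0} = 2
G(9) = mex{2,1,1,1,0} = 3
G(10) = mex{3,2,2,2,1} = 0
G(11) = mex{0,3,0,0,2} = 1
G(12) = mex{1,0,1,1,0} = 2
G(13) = mex{2,1,2,2,1} = 0
G(14) = mex{0,2,3,0,2} = 1
G(15) = mex{1,0,0,1,0} = 2
G(16) = mex{2,1,1,2,1} = 0
G(17) = mex{0,2,2,3,2} = 1
G(18) = mex{1,0,0,0,3} = 2
G_A(18) = 2.
Stack B, S = {4, 8}:
G(0) = 0
G(1) = mex{} = 0
G(2) = mex{} = 0
G(3) = mex{} = 0
G(4) = mex{0} = 1
G(5) = mex{0} = 1
G(6) = mex{0} = 1
G(7) = mex{0} = 1
G(8) = mex{1,0} = 2
G(9) = mex{1,0} = 2
G(10) = mex{1,0} = 2
G(11) = mex{1,0} = 2
G(12) = mex{2,1} = 0
G(13) = mex{2,1} = 0
G(14) = mex{2,1} = 0
G(15) = mex{2,1} = 0
G(16) = mex{0,2} = 1
G_B(16) = 1.
Combined Grundy value = 2 ⊕ 1 = 3.

3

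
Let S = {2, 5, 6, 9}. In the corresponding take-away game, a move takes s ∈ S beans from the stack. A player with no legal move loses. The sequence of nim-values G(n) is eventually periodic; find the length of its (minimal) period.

11

G(0) = 0
G(1) = mex{} = 0
G(2) = mex{0} = 1
G(3) = mex{0} = 1
G(4) = mex{1} = 0
G(5) = mex{1,0} = 2
G(6) = mex{0,0,0} = 1
G(7) = mex{2,1,0} = 3
G(8) = mex{1,1,1} = 0
G(9) = mex{3,0,1,0} = 2
G(10) = mex{0,2,0,0} = 1
G(11) = mex{2,1,2,1} = 0
G(12) = mex{1,3,1,1} = 0
G(13) = mex{0,0,3,0} = 1
G(14) = mex{0,2,0,2} = 1
G(15) = mex{1,1,2,1} = 0
G(16) = mex{1,0,1,3} = 2
G(17) = mex{0,0,0,0} = 1
G(18) = mex{2,1,0,2} = 3
G(19) = mex{1,1,1,1} = 0
G(20) = mex{3,0,1,0} = 2
G(21) = mex{0,2,0,0} = 1
G(22) = mex{2,1,2,1} = 0
G(23) = mex{1,3,1,1} = 0
G(n+11) = G(n) holds for n = 0,…,8 (a full window of length max(S) = 9), so the sequence is purely periodic with period 11.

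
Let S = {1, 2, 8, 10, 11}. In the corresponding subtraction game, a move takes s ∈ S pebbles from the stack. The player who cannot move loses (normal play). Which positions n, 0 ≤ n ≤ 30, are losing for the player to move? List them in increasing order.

0, 3, 6, 9, 12, 15, 18, 21, 24, 27, 30

n :  0  1  2  3  4  5  6  7  8  9 10 11 12 13 14 15 16 17 18 19 20 21 22 23 24 25 26 27 28 29 30
G :  0  1  2  0  1  2  0  1  2  0  1  2  0  1  2  0  1  2  0  1  2  0  1  2  0  1  2  0  1  2  0
P-positions are exactly the n with G(n) = 0.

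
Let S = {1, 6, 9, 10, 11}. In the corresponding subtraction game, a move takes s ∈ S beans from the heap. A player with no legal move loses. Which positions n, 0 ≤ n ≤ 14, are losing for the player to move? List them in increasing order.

0, 2, 4, 7

G(0) = 0
G(1) = mex{0} = 1
G(2) = mex{1} = 0
G(3) = mex{0} = 1
G(4) = mex{1} = 0
G(5) = mex{0} = 1
G(6) = mex{1,0} = 2
G(7) = mex{2,1} = 0
G(8) = mex{0,0} = 1
G(9) = mex{1,1,0} = 2
G(10) = mex{2,0,1,0} = 3
G(11) = mex{3,1,0,1,0} = 2
G(12) = mex{2,2,1,0,1} = 3
G(13) = mex{3,0,0,1,0} = 2
G(14) = mex{2,1,1,0,1} = 3
P-positions are exactly the n with G(n) = 0.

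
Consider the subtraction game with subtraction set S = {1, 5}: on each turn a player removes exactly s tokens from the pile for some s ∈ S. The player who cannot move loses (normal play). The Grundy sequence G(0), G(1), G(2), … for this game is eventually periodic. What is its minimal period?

2

n :  0  1  2  3  4  5  6  7  8  9 10 11 12 13 14
G :  0  1  0  1  0  1  0  1  0  1  0  1  0  1  0
G(n+2) = G(n) holds for n = 0,…,4 (a full window of length max(S) = 5), so the sequence is purely periodic with period 2.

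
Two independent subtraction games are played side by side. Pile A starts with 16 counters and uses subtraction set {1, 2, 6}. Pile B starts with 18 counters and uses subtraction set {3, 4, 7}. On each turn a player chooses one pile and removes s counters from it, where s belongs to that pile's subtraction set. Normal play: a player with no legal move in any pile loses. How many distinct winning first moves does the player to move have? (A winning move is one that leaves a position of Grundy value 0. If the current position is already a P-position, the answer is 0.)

Pile A, S = {1, 2, 6}:
G(0) = 0
G(1) = mex{0} = 1
G(2) = mex{1,0} = 2
G(3) = mex{2,1} = 0
G(4) = mex{0,2} = 1
G(5) = mex{1,0} = 2
G(6) = mex{2,1,0} = 3
G(7) = mex{3,2,1} = 0
G(8) = mex{0,3,2} = 1
G(9) = mex{1,0,0} = 2
G(10) = mex{2,1,1} = 0
G(11) = mex{0,2,2} = 1
G(12) = mex{1,0,3} = 2
G(13) = mex{2,1,0} = 3
G(14) = mex{3,2,1} = 0
G(15) = mex{0,3,2} = 1
G(16) = mex{1,0,0} = 2
G_A(16) = 2.
Pile B, S = {3, 4, 7}:
G(0) = 0
G(1) = mex{} = 0
G(2) = mex{} = 0
G(3) = mex{0} = 1
G(4) = mex{0,0} = 1
G(5) = mex{0,0} = 1
G(6) = mex{1,0} = 2
G(7) = mex{1,1,0} = 2
G(8) = mex{1,1,0} = 2
G(9) = mex{2,1,0} = 3
G(10) = mex{2,2,1} = 0
G(11) = mex{2,2,1} = 0
G(12) = mex{3,2,1} = 0
G(13) = mex{0,3,2} = 1
G(14) = mex{0,0,2} = 1
G(15) = mex{0,0,2} = 1
G(16) = mex{1,0,3} = 2
G(17) = mex{1,1,0} = 2
G(18) = mex{1,1,0} = 2
G_B(18) = 2.
Combined Grundy value = 2 ⊕ 2 = 0.
A winning move leaves total XOR = 0, i.e. changes one component's Grundy value g to g ⊕ X where X is the current total.
Pile A: target g' = 2⊕0 = 2, but every legal move changes the Grundy value (mex property), so 0 moves.
Pile B: target g' = 2⊕0 = 2, but every legal move changes the Grundy value (mex property), so 0 moves.

0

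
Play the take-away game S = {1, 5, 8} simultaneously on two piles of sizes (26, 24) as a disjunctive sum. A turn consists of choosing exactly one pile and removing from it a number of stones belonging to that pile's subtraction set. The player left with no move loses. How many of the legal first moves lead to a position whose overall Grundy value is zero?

1

All piles use S = {1, 5, 8}:
n :  0  1  2  3  4  5  6  7  8  9 10 11 12 13 14 15 16 17 18 19 20 21 22 23 24 25 26
G :  0  1  0  1  0  1  0  1  2  3  2  3  2  0  1  0  1  0  1  0  1  2  3  2  3  2  0
Pile A: G(26) = 0.
Pile B: G(24) = 3.
Combined Grundy value = 0 ⊕ 3 = 3.
A winning move leaves total XOR = 0, i.e. changes one component's Grundy value g to g ⊕ X where X is the current total.
Pile A: need g' = 0⊕3 = 3. Options: 26−1→G=2, 26−5→G=2, 26−8→G=1. Hits: 0.
Pile B: need g' = 3⊕3 = 0. Options: 24−1→G=2, 24−5→G=0, 24−8→G=1. Hits: 1.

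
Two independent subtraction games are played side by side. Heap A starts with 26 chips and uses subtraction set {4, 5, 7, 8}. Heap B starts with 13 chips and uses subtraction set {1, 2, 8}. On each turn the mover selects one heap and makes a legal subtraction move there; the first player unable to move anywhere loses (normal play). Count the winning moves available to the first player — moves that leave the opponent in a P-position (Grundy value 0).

Heap A, S = {4, 5, 7, 8}:
G(0) = 0
G(1) = mex{} = 0
G(2) = mex{} = 0
G(3) = mex{} = 0
G(4) = mex{0} = 1
G(5) = mex{0,0} = 1
G(6) = mex{0,0} = 1
G(7) = mex{0,0,0} = 1
G(8) = mex{1,0,0,0} = 2
G(9) = mex{1,1,0,0} = 2
G(10) = mex{1,1,0,0} = 2
G(11) = mex{1,1,1,0} = 2
G(12) = mex{2,1,1,1} = 0
G(13) = mex{2,2,1,1} = 0
G(14) = mex{2,2,1,1} = 0
G(15) = mex{2,2,2,1} = 0
G(16) = mex{0,2,2,2} = 1
G(17) = mex{0,0,2,2} = 1
G(18) = mex{0,0,2,2} = 1
G(19) = mex{0,0,0,2} = 1
G(20) = mex{1,0,0,0} = 2
G(21) = mex{1,1,0,0} = 2
G(22) = mex{1,1,0,0} = 2
G(23) = mex{1,1,1,0} = 2
G(24) = mex{2,1,1,1} = 0
G(25) = mex{2,2,1,1} = 0
G(26) = mex{2,2,1,1} = 0
G_A(26) = 0.
Heap B, S = {1, 2, 8}:
G(0) = 0
G(1) = mex{0} = 1
G(2) = mex{1,0} = 2
G(3) = mex{2,1} = 0
G(4) = mex{0,2} = 1
G(5) = mex{1,0} = 2
G(6) = mex{2,1} = 0
G(7) = mex{0,2} = 1
G(8) = mex{1,0,0} = 2
G(9) = mex{2,1,1} = 0
G(10) = mex{0,2,2} = 1
G(11) = mex{1,0,0} = 2
G(12) = mex{2,1,1} = 0
G(13) = mex{0,2,2} = 1
G_B(13) = 1.
Combined Grundy value = 0 ⊕ 1 = 1.
A winning move leaves total XOR = 0, i.e. changes one component's Grundy value g to g ⊕ X where X is the current total.
Heap A: need g' = 0⊕1 = 1. Options: 26−4→G=2, 26−5→G=2, 26−7→G=1, 26−8→G=1. Hits: 2.
Heap B: need g' = 1⊕1 = 0. Options: 13−1→G=0, 13−2→G=2, 13−8→G=2. Hits: 1.

3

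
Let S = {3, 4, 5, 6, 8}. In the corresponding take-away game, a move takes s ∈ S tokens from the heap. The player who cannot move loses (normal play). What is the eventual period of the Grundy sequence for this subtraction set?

n :  0  1  2  3  4  5  6  7  8  9 10 11 12 13 14 15 16 17 18 19 20 21 22 23
G :  0  0  0  1  1  1  2  2  2  3  3  0  0  0  1  1  1  2  2  2  3  3  0  0
G(n+11) = G(n) holds for n = 0,…,7 (a full window of length max(S) = 8), so the sequence is purely periodic with period 11.

11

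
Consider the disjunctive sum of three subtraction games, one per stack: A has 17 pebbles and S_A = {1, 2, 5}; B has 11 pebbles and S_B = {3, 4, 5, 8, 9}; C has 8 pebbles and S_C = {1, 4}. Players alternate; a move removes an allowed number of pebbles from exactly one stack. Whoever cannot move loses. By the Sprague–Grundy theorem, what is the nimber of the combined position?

0

Stack A, S = {1, 2, 5}:
G(0) = 0
G(1) = mex{0} = 1
G(2) = mex{1,0} = 2
G(3) = mex{2,1} = 0
G(4) = mex{0,2} = 1
G(5) = mex{1,0,0} = 2
G(6) = mex{2,1,1} = 0
G(7) = mex{0,2,2} = 1
G(8) = mex{1,0,0} = 2
G(9) = mex{2,1,1} = 0
G(10) = mex{0,2,2} = 1
G(11) = mex{1,0,0} = 2
G(12) = mex{2,1,1} = 0
G(13) = mex{0,2,2} = 1
G(14) = mex{1,0,0} = 2
G(15) = mex{2,1,1} = 0
G(16) = mex{0,2,2} = 1
G(17) = mex{1,0,0} = 2
G_A(17) = 2.
Stack B, S = {3, 4, 5, 8, 9}:
n :  0  1  2  3  4  5  6  7  8  9 10 11
G :  0  0  0  1  1  1  2  2  2  3  3  3
G_B(11) = 3.
Stack C, S = {1, 4}:
G(0) = 0
G(1) = mex{0} = 1
G(2) = mex{1} = 0
G(3) = mex{0} = 1
G(4) = mex{1,0} = 2
G(5) = mex{2,1} = 0
G(6) = mex{0,0} = 1
G(7) = mex{1,1} = 0
G(8) = mex{0,2} = 1
G_C(8) = 1.
Combined Grundy value = 2 ⊕ 3 ⊕ 1 = 0.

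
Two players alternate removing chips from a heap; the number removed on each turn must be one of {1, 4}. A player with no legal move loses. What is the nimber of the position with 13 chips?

n :  0  1  2  3  4  5  6  7  8  9 10 11 12 13
G :  0  1  0  1  2  0  1  0  1  2  0  1  0  1

1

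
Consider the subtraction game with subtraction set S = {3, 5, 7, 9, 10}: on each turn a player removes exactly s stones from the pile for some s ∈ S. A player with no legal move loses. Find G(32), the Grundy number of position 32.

G(0) = 0
G(1) = mex{} = 0
G(2) = mex{} = 0
G(3) = mex{0} = 1
G(4) = mex{0} = 1
G(5) = mex{0,0} = 1
G(6) = mex{1,0} = 2
G(7) = mex{1,0,0} = 2
G(8) = mex{1,1,0} = 2
G(9) = mex{2,1,0,0} = 3
G(10) = mex{2,1,1,0,0} = 3
G(11) = mex{2,2,1,0,0} = 3
G(12) = mex{3,2,1,1,0} = 4
G(13) = mex{3,2,2,1,1} = 0
G(14) = mex{3,3,2,1,1} = 0
G(15) = mex{4,3,2,2,1} = 0
G(16) = mex{0,3,3,2,2} = 1
G(17) = mex{0,4,3,2,2} = 1
G(18) = mex{0,0,3,3,2} = 1
G(19) = mex{1,0,4,3,3} = 2
G(20) = mex{1,0,0,3,3} = 2
G(21) = mex{1,1,0,4,3} = 2
G(22) = mex{2,1,0,0,4} = 3
G(23) = mex{2,1,1,0,0} = 3
G(24) = mex{2,2,1,0,0} = 3
G(25) = mex{3,2,1,1,0} = 4
G(26) = mex{3,2,2,1,1} = 0
G(27) = mex{3,3,2,1,1} = 0
G(28) = mex{4,3,2,2,1} = 0
G(29) = mex{0,3,3,2,2} = 1
G(30) = mex{0,4,3,2,2} = 1
G(31) = mex{0,0,3,3,2} = 1
G(32) = mex{1,0,4,3,3} = 2

2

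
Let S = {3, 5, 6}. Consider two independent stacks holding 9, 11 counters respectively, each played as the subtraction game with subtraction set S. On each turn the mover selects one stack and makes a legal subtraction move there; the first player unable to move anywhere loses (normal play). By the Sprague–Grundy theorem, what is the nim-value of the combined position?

All stacks use S = {3, 5, 6}:
n :  0  1  2  3  4  5  6  7  8  9 10 11
G :  0  0  0  1  1  1  2  2  2  0  0  0
Stack A: G(9) = 0.
Stack B: G(11) = 0.
Combined Grundy value = 0 ⊕ 0 = 0.

0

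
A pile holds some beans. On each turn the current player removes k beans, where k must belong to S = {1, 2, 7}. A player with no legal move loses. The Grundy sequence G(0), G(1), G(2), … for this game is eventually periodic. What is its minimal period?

G(0) = 0
G(1) = mex{0} = 1
G(2) = mex{1,0} = 2
G(3) = mex{2,1} = 0
G(4) = mex{0,2} = 1
G(5) = mex{1,0} = 2
G(6) = mex{2,1} = 0
G(7) = mex{0,2,0} = 1
G(8) = mex{1,0,1} = 2
G(9) = mex{2,1,2} = 0
G(10) = mex{0,2,0} = 1
G(11) = mex{1,0,1} = 2
G(12) = mex{2,1,2} = 0
G(13) = mex{0,2,0} = 1
G(14) = mex{1,0,1} = 2
G(n+3) = G(n) holds for n = 0,…,6 (a full window of length max(S) = 7), so the sequence is purely periodic with period 3.

3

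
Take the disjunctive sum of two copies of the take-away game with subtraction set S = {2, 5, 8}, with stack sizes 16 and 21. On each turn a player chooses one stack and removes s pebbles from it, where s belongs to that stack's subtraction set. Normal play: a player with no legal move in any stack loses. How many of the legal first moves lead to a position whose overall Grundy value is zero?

All stacks use S = {2, 5, 8}:
n :  0  1  2  3  4  5  6  7  8  9 10 11 12 13 14 15 16 17 18 19 20 21
G :  0  0  1  1  0  2  1  0  2  1  0  0  1  1  0  2  1  0  2  1  0  0
Stack A: G(16) = 1.
Stack B: G(21) = 0.
Combined Grundy value = 1 ⊕ 0 = 1.
A winning move leaves total XOR = 0, i.e. changes one component's Grundy value g to g ⊕ X where X is the current total.
Stack A: need g' = 1⊕1 = 0. Options: 16−2→G=0, 16−5→G=0, 16−8→G=2. Hits: 2.
Stack B: need g' = 0⊕1 = 1. Options: 21−2→G=1, 21−5→G=1, 21−8→G=1. Hits: 3.

5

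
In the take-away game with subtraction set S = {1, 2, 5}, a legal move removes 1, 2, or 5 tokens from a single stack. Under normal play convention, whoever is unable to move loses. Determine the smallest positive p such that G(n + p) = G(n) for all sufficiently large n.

3

G(0) = 0
G(1) = mex{0} = 1
G(2) = mex{1,0} = 2
G(3) = mex{2,1} = 0
G(4) = mex{0,2} = 1
G(5) = mex{1,0,0} = 2
G(6) = mex{2,1,1} = 0
G(7) = mex{0,2,2} = 1
G(8) = mex{1,0,0} = 2
G(9) = mex{2,1,1} = 0
G(10) = mex{0,2,2} = 1
G(11) = mex{1,0,0} = 2
G(12) = mex{2,1,1} = 0
G(13) = mex{0,2,2} = 1
G(14) = mex{1,0,0} = 2
G(n+3) = G(n) holds for n = 0,…,4 (a full window of length max(S) = 5), so the sequence is purely periodic with period 3.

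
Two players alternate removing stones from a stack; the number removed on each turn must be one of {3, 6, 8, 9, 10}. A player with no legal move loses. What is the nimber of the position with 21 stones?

G(0) = 0
G(1) = mex{} = 0
G(2) = mex{} = 0
G(3) = mex{0} = 1
G(4) = mex{0} = 1
G(5) = mex{0} = 1
G(6) = mex{1,0} = 2
G(7) = mex{1,0} = 2
G(8) = mex{1,0,0} = 2
G(9) = mex{2,1,0,0} = 3
G(10) = mex{2,1,0,0,0} = 3
G(11) = mex{2,1,1,0,0} = 3
G(12) = mex{3,2,1,1,0} = 4
G(13) = mex{3,2,1,1,1} = 0
G(14) = mex{3,2,2,1,1} = 0
G(15) = mex{4,3,2,2,1} = 0
G(16) = mex{0,3,2,2,2} = 1
G(17) = mex{0,3,3,2,2} = 1
G(18) = mex{0,4,3,3,2} = 1
G(19) = mex{1,0,3,3,3} = 2
G(20) = mex{1,0,4,3,3} = 2
G(21) = mex{1,0,0,4,3} = 2

2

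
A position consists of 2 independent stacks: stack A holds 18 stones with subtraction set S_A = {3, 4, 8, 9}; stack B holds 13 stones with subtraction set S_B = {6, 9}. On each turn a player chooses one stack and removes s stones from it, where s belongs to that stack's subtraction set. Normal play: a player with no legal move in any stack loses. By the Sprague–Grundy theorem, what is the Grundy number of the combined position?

Stack A, S = {3, 4, 8, 9}:
G(0) = 0
G(1) = mex{} = 0
G(2) = mex{} = 0
G(3) = mex{0} = 1
G(4) = mex{0,0} = 1
G(5) = mex{0,0} = 1
G(6) = mex{1,0} = 2
G(7) = mex{1,1} = 0
G(8) = mex{1,1,0} = 2
G(9) = mex{2,1,0,0} = 3
G(10) = mex{0,2,0,0} = 1
G(11) = mex{2,0,1,0} = 3
G(12) = mex{3,2,1,1} = 0
G(13) = mex{1,3,1,1} = 0
G(14) = mex{3,1,2,1} = 0
G(15) = mex{0,3,0,2} = 1
G(16) = mex{0,0,2,0} = 1
G(17) = mex{0,0,3,2} = 1
G(18) = mex{1,0,1,3} = 2
G_A(18) = 2.
Stack B, S = {6, 9}:
n :  0  1  2  3  4  5  6  7  8  9 10 11 12 13
G :  0  0  0  0  0  0  1  1  1  1  1  1  2  2
G_B(13) = 2.
Combined Grundy value = 2 ⊕ 2 = 0.

0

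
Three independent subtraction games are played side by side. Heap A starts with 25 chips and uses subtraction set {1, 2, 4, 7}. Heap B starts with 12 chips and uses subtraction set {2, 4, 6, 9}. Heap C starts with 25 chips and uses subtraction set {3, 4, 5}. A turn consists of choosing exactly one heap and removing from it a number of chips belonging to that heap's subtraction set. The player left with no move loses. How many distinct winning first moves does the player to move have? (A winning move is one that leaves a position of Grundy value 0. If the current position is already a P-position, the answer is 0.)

3

Heap A, S = {1, 2, 4, 7}:
n :  0  1  2  3  4  5  6  7  8  9 10 11 12 13 14 15 16 17 18 19 20 21 22 23 24 25
G :  0  1  2  0  1  2  0  1  2  0  1  2  0  1  2  0  1  2  0  1  2  0  1  2  0  1
G_A(25) = 1.
Heap B, S = {2, 4, 6, 9}:
G(0) = 0
G(1) = mex{} = 0
G(2) = mex{0} = 1
G(3) = mex{0} = 1
G(4) = mex{1,0} = 2
G(5) = mex{1,0} = 2
G(6) = mex{2,1,0} = 3
G(7) = mex{2,1,0} = 3
G(8) = mex{3,2,1} = 0
G(9) = mex{3,2,1,0} = 4
G(10) = mex{0,3,2,0} = 1
G(11) = mex{4,3,2,1} = 0
G(12) = mex{1,0,3,1} = 2
G_B(12) = 2.
Heap C, S = {3, 4, 5}:
G(0) = 0
G(1) = mex{} = 0
G(2) = mex{} = 0
G(3) = mex{0} = 1
G(4) = mex{0,0} = 1
G(5) = mex{0,0,0} = 1
G(6) = mex{1,0,0} = 2
G(7) = mex{1,1,0} = 2
G(8) = mex{1,1,1} = 0
G(9) = mex{2,1,1} = 0
G(10) = mex{2,2,1} = 0
G(11) = mex{0,2,2} = 1
G(12) = mex{0,0,2} = 1
G(13) = mex{0,0,0} = 1
G(14) = mex{1,0,0} = 2
G(15) = mex{1,1,0} = 2
G(16) = mex{1,1,1} = 0
G(17) = mex{2,1,1} = 0
G(18) = mex{2,2,1} = 0
G(19) = mex{0,2,2} = 1
G(20) = mex{0,0,2} = 1
G(21) = mex{0,0,0} = 1
G(22) = mex{1,0,0} = 2
G(23) = mex{1,1,0} = 2
G(24) = mex{1,1,1} = 0
G(25) = mex{2,1,1} = 0
G_C(25) = 0.
Combined Grundy value = 1 ⊕ 2 ⊕ 0 = 3.
A winning move leaves total XOR = 0, i.e. changes one component's Grundy value g to g ⊕ X where X is the current total.
Heap A: need g' = 1⊕3 = 2. Options: 25−1→G=0, 25−2→G=2, 25−4→G=0, 25−7→G=0. Hits: 1.
Heap B: need g' = 2⊕3 = 1. Options: 12−2→G=1, 12−4→G=0, 12−6→G=3, 12−9→G=1. Hits: 2.
Heap C: need g' = 0⊕3 = 3. Options: 25−3→G=2, 25−4→G=1, 25−5→G=1. Hits: 0.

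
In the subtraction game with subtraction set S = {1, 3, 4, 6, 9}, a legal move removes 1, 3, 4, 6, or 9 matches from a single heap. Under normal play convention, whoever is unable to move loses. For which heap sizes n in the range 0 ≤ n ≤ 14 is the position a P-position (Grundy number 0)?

0, 2, 7, 12, 14

n :  0  1  2  3  4  5  6  7  8  9 10 11 12 13 14
G :  0  1  0  1  2  3  2  0  1  4  3  2  0  1  0
P-positions are exactly the n with G(n) = 0.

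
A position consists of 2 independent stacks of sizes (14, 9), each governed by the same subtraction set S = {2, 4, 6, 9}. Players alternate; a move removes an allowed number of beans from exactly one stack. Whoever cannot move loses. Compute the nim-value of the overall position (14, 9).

All stacks use S = {2, 4, 6, 9}:
n :  0  1  2  3  4  5  6  7  8  9 10 11 12 13 14
G :  0  0  1  1  2  2  3  3  0  4  1  0  2  1  3
Stack A: G(14) = 3.
Stack B: G(9) = 4.
Combined Grundy value = 3 ⊕ 4 = 7.

7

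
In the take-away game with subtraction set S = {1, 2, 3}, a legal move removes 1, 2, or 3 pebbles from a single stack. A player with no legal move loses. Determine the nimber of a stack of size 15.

n :  0  1  2  3  4  5  6  7  8  9 10 11 12 13 14 15
G :  0  1  2  3  0  1  2  3  0  1  2  3  0  1  2  3

3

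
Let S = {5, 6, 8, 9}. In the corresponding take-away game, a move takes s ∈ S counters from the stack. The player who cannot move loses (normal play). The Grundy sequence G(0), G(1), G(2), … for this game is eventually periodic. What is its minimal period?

14

G(0) = 0
G(1) = mex{} = 0
G(2) = mex{} = 0
G(3) = mex{} = 0
G(4) = mex{} = 0
G(5) = mex{0} = 1
G(6) = mex{0,0} = 1
G(7) = mex{0,0} = 1
G(8) = mex{0,0,0} = 1
G(9) = mex{0,0,0,0} = 1
G(10) = mex{1,0,0,0} = 2
G(11) = mex{1,1,0,0} = 2
G(12) = mex{1,1,0,0} = 2
G(13) = mex{1,1,1,0} = 2
G(14) = mex{1,1,1,1} = 0
G(15) = mex{2,1,1,1} = 0
G(16) = mex{2,2,1,1} = 0
G(17) = mex{2,2,1,1} = 0
G(18) = mex{2,2,2,1} = 0
G(19) = mex{0,2,2,2} = 1
G(20) = mex{0,0,2,2} = 1
G(21) = mex{0,0,2,2} = 1
G(22) = mex{0,0,0,2} = 1
G(23) = mex{0,0,0,0} = 1
G(24) = mex{1,0,0,0} = 2
G(25) = mex{1,1,0,0} = 2
G(26) = mex{1,1,0,0} = 2
G(27) = mex{1,1,1,0} = 2
G(28) = mex{1,1,1,1} = 0
G(29) = mex{2,1,1,1} = 0
G(n+14) = G(n) holds for n = 0,…,8 (a full window of length max(S) = 9), so the sequence is purely periodic with period 14.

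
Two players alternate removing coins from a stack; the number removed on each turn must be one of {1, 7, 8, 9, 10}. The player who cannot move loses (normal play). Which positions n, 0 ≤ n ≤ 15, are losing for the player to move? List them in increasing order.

0, 2, 4, 6

G(0) = 0
G(1) = mex{0} = 1
G(2) = mex{1} = 0
G(3) = mex{0} = 1
G(4) = mex{1} = 0
G(5) = mex{0} = 1
G(6) = mex{1} = 0
G(7) = mex{0,0} = 1
G(8) = mex{1,1,0} = 2
G(9) = mex{2,0,1,0} = 3
G(10) = mex{3,1,0,1,0} = 2
G(11) = mex{2,0,1,0,1} = 3
G(12) = mex{3,1,0,1,0} = 2
G(13) = mex{2,0,1,0,1} = 3
G(14) = mex{3,1,0,1,0} = 2
G(15) = mex{2,2,1,0,1} = 3
P-positions are exactly the n with G(n) = 0.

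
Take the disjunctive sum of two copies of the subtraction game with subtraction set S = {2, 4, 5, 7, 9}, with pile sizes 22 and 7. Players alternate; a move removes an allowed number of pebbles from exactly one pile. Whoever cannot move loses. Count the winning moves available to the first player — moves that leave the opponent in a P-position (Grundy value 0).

All piles use S = {2, 4, 5, 7, 9}:
G(0) = 0
G(1) = mex{} = 0
G(2) = mex{0} = 1
G(3) = mex{0} = 1
G(4) = mex{1,0} = 2
G(5) = mex{1,0,0} = 2
G(6) = mex{2,1,0} = 3
G(7) = mex{2,1,1,0} = 3
G(8) = mex{3,2,1,0} = 4
G(9) = mex{3,2,2,1,0} = 4
G(10) = mex{4,3,2,1,0} = 5
G(11) = mex{4,3,3,2,1} = 0
G(12) = mex{5,4,3,2,1} = 0
G(13) = mex{0,4,4,3,2} = 1
G(14) = mex{0,5,4,3,2} = 1
G(15) = mex{1,0,5,4,3} = 2
G(16) = mex{1,0,0,4,3} = 2
G(17) = mex{2,1,0,5,4} = 3
G(18) = mex{2,1,1,0,4} = 3
G(19) = mex{3,2,1,0,5} = 4
G(20) = mex{3,2,2,1,0} = 4
G(21) = mex{4,3,2,1,0} = 5
G(22) = mex{4,3,3,2,1} = 0
Pile A: G(22) = 0.
Pile B: G(7) = 3.
Combined Grundy value = 0 ⊕ 3 = 3.
A winning move leaves total XOR = 0, i.e. changes one component's Grundy value g to g ⊕ X where X is the current total.
Pile A: need g' = 0⊕3 = 3. Options: 22−2→G=4, 22−4→G=3, 22−5→G=3, 22−7→G=2, 22−9→G=1. Hits: 2.
Pile B: need g' = 3⊕3 = 0. Options: 7−2→G=2, 7−4→G=1, 7−5→G=1, 7−7→G=0. Hits: 1.

3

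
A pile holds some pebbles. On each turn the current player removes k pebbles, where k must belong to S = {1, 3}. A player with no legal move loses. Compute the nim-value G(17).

1

n :  0  1  2  3  4  5  6  7  8  9 10 11 12 13 14 15 16 17
G :  0  1  0  1  0  1  0  1  0  1  0  1  0  1  0  1  0  1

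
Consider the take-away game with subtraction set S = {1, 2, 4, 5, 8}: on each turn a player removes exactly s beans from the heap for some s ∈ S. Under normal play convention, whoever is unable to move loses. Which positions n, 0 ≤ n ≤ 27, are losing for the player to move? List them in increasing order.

G(0) = 0
G(1) = mex{0} = 1
G(2) = mex{1,0} = 2
G(3) = mex{2,1} = 0
G(4) = mex{0,2,0} = 1
G(5) = mex{1,0,1,0} = 2
G(6) = mex{2,1,2,1} = 0
G(7) = mex{0,2,0,2} = 1
G(8) = mex{1,0,1,0,0} = 2
G(9) = mex{2,1,2,1,1} = 0
G(10) = mex{0,2,0,2,2} = 1
G(11) = mex{1,0,1,0,0} = 2
G(12) = mex{2,1,2,1,1} = 0
G(13) = mex{0,2,0,2,2} = 1
G(14) = mex{1,0,1,0,0} = 2
G(15) = mex{2,1,2,1,1} = 0
G(16) = mex{0,2,0,2,2} = 1
G(17) = mex{1,0,1,0,0} = 2
G(18) = mex{2,1,2,1,1} = 0
G(19) = mex{0,2,0,2,2} = 1
G(20) = mex{1,0,1,0,0} = 2
G(21) = mex{2,1,2,1,1} = 0
G(22) = mex{0,2,0,2,2} = 1
G(23) = mex{1,0,1,0,0} = 2
G(24) = mex{2,1,2,1,1} = 0
G(25) = mex{0,2,0,2,2} = 1
G(26) = mex{1,0,1,0,0} = 2
G(27) = mex{2,1,2,1,1} = 0
P-positions are exactly the n with G(n) = 0.

0, 3, 6, 9, 12, 15, 18, 21, 24, 27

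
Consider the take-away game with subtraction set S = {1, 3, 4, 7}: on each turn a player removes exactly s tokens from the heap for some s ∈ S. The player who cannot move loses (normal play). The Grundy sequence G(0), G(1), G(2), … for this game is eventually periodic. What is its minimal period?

8

G(0) = 0
G(1) = mex{0} = 1
G(2) = mex{1} = 0
G(3) = mex{0,0} = 1
G(4) = mex{1,1,0} = 2
G(5) = mex{2,0,1} = 3
G(6) = mex{3,1,0} = 2
G(7) = mex{2,2,1,0} = 3
G(8) = mex{3,3,2,1} = 0
G(9) = mex{0,2,3,0} = 1
G(10) = mex{1,3,2,1} = 0
G(11) = mex{0,0,3,2} = 1
G(12) = mex{1,1,0,3} = 2
G(13) = mex{2,0,1,2} = 3
G(14) = mex{3,1,0,3} = 2
G(15) = mex{2,2,1,0} = 3
G(16) = mex{3,3,2,1} = 0
G(17) = mex{0,2,3,0} = 1
G(n+8) = G(n) holds for n = 0,…,6 (a full window of length max(S) = 7), so the sequence is purely periodic with period 8.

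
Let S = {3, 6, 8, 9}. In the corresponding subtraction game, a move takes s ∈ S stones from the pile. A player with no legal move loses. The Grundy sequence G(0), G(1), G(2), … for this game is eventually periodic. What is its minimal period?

12

G(0) = 0
G(1) = mex{} = 0
G(2) = mex{} = 0
G(3) = mex{0} = 1
G(4) = mex{0} = 1
G(5) = mex{0} = 1
G(6) = mex{1,0} = 2
G(7) = mex{1,0} = 2
G(8) = mex{1,0,0} = 2
G(9) = mex{2,1,0,0} = 3
G(10) = mex{2,1,0,0} = 3
G(11) = mex{2,1,1,0} = 3
G(12) = mex{3,2,1,1} = 0
G(13) = mex{3,2,1,1} = 0
G(14) = mex{3,2,2,1} = 0
G(15) = mex{0,3,2,2} = 1
G(16) = mex{0,3,2,2} = 1
G(17) = mex{0,3,3,2} = 1
G(18) = mex{1,0,3,3} = 2
G(19) = mex{1,0,3,3} = 2
G(20) = mex{1,0,0,3} = 2
G(21) = mex{2,1,0,0} = 3
G(22) = mex{2,1,0,0} = 3
G(23) = mex{2,1,1,0} = 3
G(24) = mex{3,2,1,1} = 0
G(25) = mex{3,2,1,1} = 0
G(n+12) = G(n) holds for n = 0,…,8 (a full window of length max(S) = 9), so the sequence is purely periodic with period 12.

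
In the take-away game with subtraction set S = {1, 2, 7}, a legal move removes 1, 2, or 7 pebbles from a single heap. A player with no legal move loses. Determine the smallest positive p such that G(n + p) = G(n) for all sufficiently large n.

G(0) = 0
G(1) = mex{0} = 1
G(2) = mex{1,0} = 2
G(3) = mex{2,1} = 0
G(4) = mex{0,2} = 1
G(5) = mex{1,0} = 2
G(6) = mex{2,1} = 0
G(7) = mex{0,2,0} = 1
G(8) = mex{1,0,1} = 2
G(9) = mex{2,1,2} = 0
G(10) = mex{0,2,0} = 1
G(11) = mex{1,0,1} = 2
G(12) = mex{2,1,2} = 0
G(13) = mex{0,2,0} = 1
G(14) = mex{1,0,1} = 2
G(n+3) = G(n) holds for n = 0,…,6 (a full window of length max(S) = 7), so the sequence is purely periodic with period 3.

3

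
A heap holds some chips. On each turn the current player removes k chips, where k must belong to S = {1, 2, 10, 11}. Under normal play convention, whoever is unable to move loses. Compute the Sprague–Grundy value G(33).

G(0) = 0
G(1) = mex{0} = 1
G(2) = mex{1,0} = 2
G(3) = mex{2,1} = 0
G(4) = mex{0,2} = 1
G(5) = mex{1,0} = 2
G(6) = mex{2,1} = 0
G(7) = mex{0,2} = 1
G(8) = mex{1,0} = 2
G(9) = mex{2,1} = 0
G(10) = mex{0,2,0} = 1
G(11) = mex{1,0,1,0} = 2
G(12) = mex{2,1,2,1} = 0
G(13) = mex{0,2,0,2} = 1
G(14) = mex{1,0,1,0} = 2
G(15) = mex{2,1,2,1} = 0
G(16) = mex{0,2,0,2} = 1
G(17) = mex{1,0,1,0} = 2
G(18) = mex{2,1,2,1} = 0
G(19) = mex{0,2,0,2} = 1
G(20) = mex{1,0,1,0} = 2
G(21) = mex{2,1,2,1} = 0
G(22) = mex{0,2,0,2} = 1
G(23) = mex{1,0,1,0} = 2
G(24) = mex{2,1,2,1} = 0
G(25) = mex{0,2,0,2} = 1
G(26) = mex{1,0,1,0} = 2
G(27) = mex{2,1,2,1} = 0
G(28) = mex{0,2,0,2} = 1
G(29) = mex{1,0,1,0} = 2
G(30) = mex{2,1,2,1} = 0
G(31) = mex{0,2,0,2} = 1
G(32) = mex{1,0,1,0} = 2
G(33) = mex{2,1,2,1} = 0

0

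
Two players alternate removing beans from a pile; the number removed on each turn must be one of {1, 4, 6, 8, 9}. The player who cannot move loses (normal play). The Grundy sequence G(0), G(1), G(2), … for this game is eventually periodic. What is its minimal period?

17

G(0) = 0
G(1) = mex{0} = 1
G(2) = mex{1} = 0
G(3) = mex{0} = 1
G(4) = mex{1,0} = 2
G(5) = mex{2,1} = 0
G(6) = mex{0,0,0} = 1
G(7) = mex{1,1,1} = 0
G(8) = mex{0,2,0,0} = 1
G(9) = mex{1,0,1,1,0} = 2
G(10) = mex{2,1,2,0,1} = 3
G(11) = mex{3,0,0,1,0} = 2
G(12) = mex{2,1,1,2,1} = 0
G(13) = mex{0,2,0,0,2} = 1
G(14) = mex{1,3,1,1,0} = 2
G(15) = mex{2,2,2,0,1} = 3
G(16) = mex{3,0,3,1,0} = 2
G(17) = mex{2,1,2,2,1} = 0
G(18) = mex{0,2,0,3,2} = 1
G(19) = mex{1,3,1,2,3} = 0
G(20) = mex{0,2,2,0,2} = 1
G(21) = mex{1,0,3,1,0} = 2
G(22) = mex{2,1,2,2,1} = 0
G(23) = mex{0,0,0,3,2} = 1
G(24) = mex{1,1,1,2,3} = 0
G(25) = mex{0,2,0,0,2} = 1
G(26) = mex{1,0,1,1,0} = 2
G(27) = mex{2,1,2,0,1} = 3
G(28) = mex{3,0,0,1,0} = 2
G(29) = mex{2,1,1,2,1} = 0
G(30) = mex{0,2,0,0,2} = 1
G(31) = mex{1,3,1,1,0} = 2
G(32) = mex{2,2,2,0,1} = 3
G(33) = mex{3,0,3,1,0} = 2
G(34) = mex{2,1,2,2,1} = 0
G(35) = mex{0,2,0,3,2} = 1
G(n+17) = G(n) holds for n = 0,…,8 (a full window of length max(S) = 9), so the sequence is purely periodic with period 17.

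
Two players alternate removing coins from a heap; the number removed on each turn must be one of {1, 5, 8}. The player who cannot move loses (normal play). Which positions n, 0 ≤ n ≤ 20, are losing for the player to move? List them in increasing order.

0, 2, 4, 6, 13, 15, 17, 19

n :  0  1  2  3  4  5  6  7  8  9 10 11 12 13 14 15 16 17 18 19 20
G :  0  1  0  1  0  1  0  1  2  3  2  3  2  0  1  0  1  0  1  0  1
P-positions are exactly the n with G(n) = 0.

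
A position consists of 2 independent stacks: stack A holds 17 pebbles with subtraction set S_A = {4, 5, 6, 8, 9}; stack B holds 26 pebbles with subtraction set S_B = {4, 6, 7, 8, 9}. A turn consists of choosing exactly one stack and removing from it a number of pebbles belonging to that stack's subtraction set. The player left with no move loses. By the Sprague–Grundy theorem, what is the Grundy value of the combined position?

1

Stack A, S = {4, 5, 6, 8, 9}:
n :  0  1  2  3  4  5  6  7  8  9 10 11 12 13 14 15 16 17
G :  0  0  0  0  1  1  1  1  2  2  2  2  3  0  0  0  0  1
G_A(17) = 1.
Stack B, S = {4, 6, 7, 8, 9}:
n :  0  1  2  3  4  5  6  7  8  9 10 11 12 13 14 15 16 17 18 19 20 21 22 23 24 25 26
G :  0  0  0  0  1  1  1  1  2  2  2  2  3  0  0  0  0  1  1  1  1  2  2  2  2  3  0
G_B(26) = 0.
Combined Grundy value = 1 ⊕ 0 = 1.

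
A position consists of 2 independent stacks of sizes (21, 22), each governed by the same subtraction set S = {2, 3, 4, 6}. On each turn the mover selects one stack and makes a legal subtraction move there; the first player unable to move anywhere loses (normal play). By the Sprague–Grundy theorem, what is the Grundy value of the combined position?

1

All stacks use S = {2, 3, 4, 6}:
n :  0  1  2  3  4  5  6  7  8  9 10 11 12 13 14 15 16 17 18 19 20 21 22
G :  0  0  1  1  2  2  3  3  0  0  1  1  2  2  3  3  0  0  1  1  2  2  3
Stack A: G(21) = 2.
Stack B: G(22) = 3.
Combined Grundy value = 2 ⊕ 3 = 1.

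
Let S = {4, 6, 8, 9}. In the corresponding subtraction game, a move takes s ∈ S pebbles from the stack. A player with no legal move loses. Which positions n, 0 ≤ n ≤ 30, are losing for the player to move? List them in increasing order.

0, 1, 2, 3, 13, 14, 15, 16, 26, 27, 28, 29

n :  0  1  2  3  4  5  6  7  8  9 10 11 12 13 14 15 16 17 18 19 20 21 22 23 24 25 26 27 28 29 30
G :  0  0  0  0  1  1  1  1  2  2  2  2  3  0  0  0  0  1  1  1  1  2  2  2  2  3  0  0  0  0  1
P-positions are exactly the n with G(n) = 0.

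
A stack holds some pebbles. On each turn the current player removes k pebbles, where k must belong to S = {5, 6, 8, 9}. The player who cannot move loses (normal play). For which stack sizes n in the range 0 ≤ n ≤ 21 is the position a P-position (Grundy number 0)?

0, 1, 2, 3, 4, 14, 15, 16, 17, 18

G(0) = 0
G(1) = mex{} = 0
G(2) = mex{} = 0
G(3) = mex{} = 0
G(4) = mex{} = 0
G(5) = mex{0} = 1
G(6) = mex{0,0} = 1
G(7) = mex{0,0} = 1
G(8) = mex{0,0,0} = 1
G(9) = mex{0,0,0,0} = 1
G(10) = mex{1,0,0,0} = 2
G(11) = mex{1,1,0,0} = 2
G(12) = mex{1,1,0,0} = 2
G(13) = mex{1,1,1,0} = 2
G(14) = mex{1,1,1,1} = 0
G(15) = mex{2,1,1,1} = 0
G(16) = mex{2,2,1,1} = 0
G(17) = mex{2,2,1,1} = 0
G(18) = mex{2,2,2,1} = 0
G(19) = mex{0,2,2,2} = 1
G(20) = mex{0,0,2,2} = 1
G(21) = mex{0,0,2,2} = 1
P-positions are exactly the n with G(n) = 0.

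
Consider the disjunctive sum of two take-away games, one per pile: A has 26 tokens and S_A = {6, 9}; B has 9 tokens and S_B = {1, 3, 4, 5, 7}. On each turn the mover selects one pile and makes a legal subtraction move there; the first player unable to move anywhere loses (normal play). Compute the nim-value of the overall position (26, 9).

Pile A, S = {6, 9}:
n :  0  1  2  3  4  5  6  7  8  9 10 11 12 13 14 15 16 17 18 19 20 21 22 23 24 25 26
G :  0  0  0  0  0  0  1  1  1  1  1  1  2  2  2  0  0  0  0  0  0  1  1  1  1  1  1
G_A(26) = 1.
Pile B, S = {1, 3, 4, 5, 7}:
G(0) = 0
G(1) = mex{0} = 1
G(2) = mex{1} = 0
G(3) = mex{0,0} = 1
G(4) = mex{1,1,0} = 2
G(5) = mex{2,0,1,0} = 3
G(6) = mex{3,1,0,1} = 2
G(7) = mex{2,2,1,0,0} = 3
G(8) = mex{3,3,2,1,1} = 0
G(9) = mex{0,2,3,2,0} = 1
G_B(9) = 1.
Combined Grundy value = 1 ⊕ 1 = 0.

0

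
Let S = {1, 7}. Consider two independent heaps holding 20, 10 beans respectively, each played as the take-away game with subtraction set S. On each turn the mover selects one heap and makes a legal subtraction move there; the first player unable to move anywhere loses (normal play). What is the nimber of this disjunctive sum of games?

All heaps use S = {1, 7}:
G(0) = 0
G(1) = mex{0} = 1
G(2) = mex{1} = 0
G(3) = mex{0} = 1
G(4) = mex{1} = 0
G(5) = mex{0} = 1
G(6) = mex{1} = 0
G(7) = mex{0,0} = 1
G(8) = mex{1,1} = 0
G(9) = mex{0,0} = 1
G(10) = mex{1,1} = 0
G(11) = mex{0,0} = 1
G(12) = mex{1,1} = 0
G(13) = mex{0,0} = 1
G(14) = mex{1,1} = 0
G(15) = mex{0,0} = 1
G(16) = mex{1,1} = 0
G(17) = mex{0,0} = 1
G(18) = mex{1,1} = 0
G(19) = mex{0,0} = 1
G(20) = mex{1,1} = 0
Heap A: G(20) = 0.
Heap B: G(10) = 0.
Combined Grundy value = 0 ⊕ 0 = 0.

0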